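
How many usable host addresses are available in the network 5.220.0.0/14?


Host bits = 32 - 14 = 18
Total addresses = 2^18 = 262144
Usable = total - 2 (network and broadcast)
Usable hosts: 262142


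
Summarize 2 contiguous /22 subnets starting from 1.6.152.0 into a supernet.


Original prefix: /22
Number of subnets: 2 = 2^1
New prefix = 22 - 1 = 21
Supernet: 1.6.152.0/21


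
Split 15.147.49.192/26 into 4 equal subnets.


New prefix = 26 + 2 = 28
Each subnet has 16 addresses
  15.147.49.192/28
  15.147.49.208/28
  15.147.49.224/28
  15.147.49.240/28
Subnets: 15.147.49.192/28, 15.147.49.208/28, 15.147.49.224/28, 15.147.49.240/28


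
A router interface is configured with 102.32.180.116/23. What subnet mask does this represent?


/23 means 23 network bits, 9 host bits
Binary: 11111111111111111111111000000000
Mask: 255.255.254.0


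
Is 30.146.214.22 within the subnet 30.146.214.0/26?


Subnet network: 30.146.214.0
Test IP AND mask: 30.146.214.0
Yes, 30.146.214.22 is in 30.146.214.0/26


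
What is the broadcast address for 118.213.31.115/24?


Network: 118.213.31.0/24
Host bits = 8
Set all host bits to 1:
Broadcast: 118.213.31.255


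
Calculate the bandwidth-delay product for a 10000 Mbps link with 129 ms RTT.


BDP = bandwidth * RTT
= 10000 Mbps * 129 ms
= 10000 * 1e6 * 129 / 1000 bits
= 1290000000 bits
= 161250000 bytes
= 157470.7031 KB
BDP = 1290000000 bits (161250000 bytes)


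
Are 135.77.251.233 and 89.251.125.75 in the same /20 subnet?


Mask: 255.255.240.0
135.77.251.233 AND mask = 135.77.240.0
89.251.125.75 AND mask = 89.251.112.0
No, different subnets (135.77.240.0 vs 89.251.112.0)


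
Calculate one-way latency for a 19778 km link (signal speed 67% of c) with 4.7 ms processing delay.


Speed = 0.67 * 3e5 km/s = 201000 km/s
Propagation delay = 19778 / 201000 = 0.0984 s = 98.398 ms
Processing delay = 4.7 ms
Total one-way latency = 103.098 ms


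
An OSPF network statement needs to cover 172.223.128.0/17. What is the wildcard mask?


Subnet mask: 255.255.128.0
Wildcard = 255.255.255.255 - subnet mask
255 - 255 = 0
255 - 255 = 0
255 - 128 = 127
255 - 0 = 255
Wildcard: 0.0.127.255


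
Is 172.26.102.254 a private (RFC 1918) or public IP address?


RFC 1918 private ranges:
  10.0.0.0/8 (10.0.0.0 - 10.255.255.255)
  172.16.0.0/12 (172.16.0.0 - 172.31.255.255)
  192.168.0.0/16 (192.168.0.0 - 192.168.255.255)
Private (in 172.16.0.0/12)


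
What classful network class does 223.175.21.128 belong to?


First octet: 223
Binary: 11011111
110xxxxx -> Class C (192-223)
Class C, default mask 255.255.255.0 (/24)


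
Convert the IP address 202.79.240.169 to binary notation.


202 = 11001010
79 = 01001111
240 = 11110000
169 = 10101001
Binary: 11001010.01001111.11110000.10101001


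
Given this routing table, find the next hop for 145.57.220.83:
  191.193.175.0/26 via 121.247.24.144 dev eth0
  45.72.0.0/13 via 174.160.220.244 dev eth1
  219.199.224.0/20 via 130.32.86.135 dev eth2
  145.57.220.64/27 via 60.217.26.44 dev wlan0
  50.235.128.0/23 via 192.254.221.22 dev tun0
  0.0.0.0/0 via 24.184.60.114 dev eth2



Longest prefix match for 145.57.220.83:
  /26 191.193.175.0: no
  /13 45.72.0.0: no
  /20 219.199.224.0: no
  /27 145.57.220.64: MATCH
  /23 50.235.128.0: no
  /0 0.0.0.0: MATCH
Selected: next-hop 60.217.26.44 via wlan0 (matched /27)


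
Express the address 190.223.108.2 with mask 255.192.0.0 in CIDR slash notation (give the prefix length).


Binary: 11111111.11000000.00000000.00000000
Count leading 1s
Prefix: /10


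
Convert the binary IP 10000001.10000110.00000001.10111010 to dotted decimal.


10000001 = 129
10000110 = 134
00000001 = 1
10111010 = 186
IP: 129.134.1.186


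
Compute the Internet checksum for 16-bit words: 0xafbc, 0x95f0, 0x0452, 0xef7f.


Sum all words (with carry folding):
+ 0xafbc = 0xafbc
+ 0x95f0 = 0x45ad
+ 0x0452 = 0x49ff
+ 0xef7f = 0x397f
One's complement: ~0x397f
Checksum = 0xc680


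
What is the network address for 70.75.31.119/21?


IP:   01000110.01001011.00011111.01110111
Mask: 11111111.11111111.11111000.00000000
AND operation:
Net:  01000110.01001011.00011000.00000000
Network: 70.75.24.0/21


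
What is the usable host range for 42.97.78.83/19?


Network: 42.97.64.0
Broadcast: 42.97.95.255
First usable = network + 1
Last usable = broadcast - 1
Range: 42.97.64.1 to 42.97.95.254


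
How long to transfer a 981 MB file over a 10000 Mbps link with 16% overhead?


Effective throughput = 10000 * (1 - 16/100) = 8400 Mbps
File size in Mb = 981 * 8 = 7848 Mb
Time = 7848 / 8400
Time = 0.9343 seconds


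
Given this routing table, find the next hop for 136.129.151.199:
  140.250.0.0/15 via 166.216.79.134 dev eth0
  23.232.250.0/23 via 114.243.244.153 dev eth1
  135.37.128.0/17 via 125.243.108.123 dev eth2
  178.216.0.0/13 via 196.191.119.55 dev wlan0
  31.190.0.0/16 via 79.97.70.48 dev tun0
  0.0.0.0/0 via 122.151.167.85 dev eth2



Longest prefix match for 136.129.151.199:
  /15 140.250.0.0: no
  /23 23.232.250.0: no
  /17 135.37.128.0: no
  /13 178.216.0.0: no
  /16 31.190.0.0: no
  /0 0.0.0.0: MATCH
Selected: next-hop 122.151.167.85 via eth2 (matched /0)


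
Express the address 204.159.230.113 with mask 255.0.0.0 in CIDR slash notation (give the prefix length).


Binary: 11111111.00000000.00000000.00000000
Count leading 1s
Prefix: /8


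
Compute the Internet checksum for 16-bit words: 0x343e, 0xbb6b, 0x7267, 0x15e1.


Sum all words (with carry folding):
+ 0x343e = 0x343e
+ 0xbb6b = 0xefa9
+ 0x7267 = 0x6211
+ 0x15e1 = 0x77f2
One's complement: ~0x77f2
Checksum = 0x880d


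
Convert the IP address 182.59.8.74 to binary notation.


182 = 10110110
59 = 00111011
8 = 00001000
74 = 01001010
Binary: 10110110.00111011.00001000.01001010


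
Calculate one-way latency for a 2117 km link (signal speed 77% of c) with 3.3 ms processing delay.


Speed = 0.77 * 3e5 km/s = 231000 km/s
Propagation delay = 2117 / 231000 = 0.0092 s = 9.1645 ms
Processing delay = 3.3 ms
Total one-way latency = 12.4645 ms


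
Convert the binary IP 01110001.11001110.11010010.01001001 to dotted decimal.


01110001 = 113
11001110 = 206
11010010 = 210
01001001 = 73
IP: 113.206.210.73


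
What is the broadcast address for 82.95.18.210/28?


Network: 82.95.18.208/28
Host bits = 4
Set all host bits to 1:
Broadcast: 82.95.18.223


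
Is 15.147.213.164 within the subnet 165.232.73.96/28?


Subnet network: 165.232.73.96
Test IP AND mask: 15.147.213.160
No, 15.147.213.164 is not in 165.232.73.96/28


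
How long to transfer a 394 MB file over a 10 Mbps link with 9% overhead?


Effective throughput = 10 * (1 - 9/100) = 9.1 Mbps
File size in Mb = 394 * 8 = 3152 Mb
Time = 3152 / 9.1
Time = 346.3736 seconds


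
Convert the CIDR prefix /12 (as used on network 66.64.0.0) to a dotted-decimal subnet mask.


/12 means 12 network bits, 20 host bits
Binary: 11111111111100000000000000000000
Mask: 255.240.0.0


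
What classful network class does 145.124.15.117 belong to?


First octet: 145
Binary: 10010001
10xxxxxx -> Class B (128-191)
Class B, default mask 255.255.0.0 (/16)


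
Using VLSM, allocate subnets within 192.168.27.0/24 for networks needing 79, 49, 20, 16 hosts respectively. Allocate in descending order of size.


79 hosts -> /25 (126 usable): 192.168.27.0/25
49 hosts -> /26 (62 usable): 192.168.27.128/26
20 hosts -> /27 (30 usable): 192.168.27.192/27
16 hosts -> /27 (30 usable): 192.168.27.224/27
Allocation: 192.168.27.0/25 (79 hosts, 126 usable); 192.168.27.128/26 (49 hosts, 62 usable); 192.168.27.192/27 (20 hosts, 30 usable); 192.168.27.224/27 (16 hosts, 30 usable)


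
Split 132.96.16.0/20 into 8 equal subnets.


New prefix = 20 + 3 = 23
Each subnet has 512 addresses
  132.96.16.0/23
  132.96.18.0/23
  132.96.20.0/23
  132.96.22.0/23
  132.96.24.0/23
  132.96.26.0/23
  132.96.28.0/23
  132.96.30.0/23
Subnets: 132.96.16.0/23, 132.96.18.0/23, 132.96.20.0/23, 132.96.22.0/23, 132.96.24.0/23, 132.96.26.0/23, 132.96.28.0/23, 132.96.30.0/23


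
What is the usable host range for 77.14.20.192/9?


Network: 77.0.0.0
Broadcast: 77.127.255.255
First usable = network + 1
Last usable = broadcast - 1
Range: 77.0.0.1 to 77.127.255.254


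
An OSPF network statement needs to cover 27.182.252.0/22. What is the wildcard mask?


Subnet mask: 255.255.252.0
Wildcard = 255.255.255.255 - subnet mask
255 - 255 = 0
255 - 255 = 0
255 - 252 = 3
255 - 0 = 255
Wildcard: 0.0.3.255


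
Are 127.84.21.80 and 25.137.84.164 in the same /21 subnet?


Mask: 255.255.248.0
127.84.21.80 AND mask = 127.84.16.0
25.137.84.164 AND mask = 25.137.80.0
No, different subnets (127.84.16.0 vs 25.137.80.0)


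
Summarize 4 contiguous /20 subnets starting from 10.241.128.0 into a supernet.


Original prefix: /20
Number of subnets: 4 = 2^2
New prefix = 20 - 2 = 18
Supernet: 10.241.128.0/18


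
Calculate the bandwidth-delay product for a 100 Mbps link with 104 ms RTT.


BDP = bandwidth * RTT
= 100 Mbps * 104 ms
= 100 * 1e6 * 104 / 1000 bits
= 10400000 bits
= 1300000 bytes
= 1269.5312 KB
BDP = 10400000 bits (1300000 bytes)


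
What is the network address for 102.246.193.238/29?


IP:   01100110.11110110.11000001.11101110
Mask: 11111111.11111111.11111111.11111000
AND operation:
Net:  01100110.11110110.11000001.11101000
Network: 102.246.193.232/29


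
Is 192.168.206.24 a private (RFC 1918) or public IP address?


RFC 1918 private ranges:
  10.0.0.0/8 (10.0.0.0 - 10.255.255.255)
  172.16.0.0/12 (172.16.0.0 - 172.31.255.255)
  192.168.0.0/16 (192.168.0.0 - 192.168.255.255)
Private (in 192.168.0.0/16)


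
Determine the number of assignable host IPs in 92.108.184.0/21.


Host bits = 32 - 21 = 11
Total addresses = 2^11 = 2048
Usable = total - 2 (network and broadcast)
Usable hosts: 2046


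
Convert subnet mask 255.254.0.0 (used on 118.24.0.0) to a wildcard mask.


Subnet mask: 255.254.0.0
Wildcard = 255.255.255.255 - subnet mask
255 - 255 = 0
255 - 254 = 1
255 - 0 = 255
255 - 0 = 255
Wildcard: 0.1.255.255


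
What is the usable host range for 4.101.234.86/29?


Network: 4.101.234.80
Broadcast: 4.101.234.87
First usable = network + 1
Last usable = broadcast - 1
Range: 4.101.234.81 to 4.101.234.86


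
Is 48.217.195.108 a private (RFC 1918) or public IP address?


RFC 1918 private ranges:
  10.0.0.0/8 (10.0.0.0 - 10.255.255.255)
  172.16.0.0/12 (172.16.0.0 - 172.31.255.255)
  192.168.0.0/16 (192.168.0.0 - 192.168.255.255)
Public (not in any RFC 1918 range)


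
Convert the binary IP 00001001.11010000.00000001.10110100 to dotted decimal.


00001001 = 9
11010000 = 208
00000001 = 1
10110100 = 180
IP: 9.208.1.180


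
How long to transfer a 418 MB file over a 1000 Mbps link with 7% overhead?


Effective throughput = 1000 * (1 - 7/100) = 930.0 Mbps
File size in Mb = 418 * 8 = 3344 Mb
Time = 3344 / 930.0
Time = 3.5957 seconds


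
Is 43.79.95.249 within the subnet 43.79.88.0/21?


Subnet network: 43.79.88.0
Test IP AND mask: 43.79.88.0
Yes, 43.79.95.249 is in 43.79.88.0/21


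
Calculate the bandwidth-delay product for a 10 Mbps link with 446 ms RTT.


BDP = bandwidth * RTT
= 10 Mbps * 446 ms
= 10 * 1e6 * 446 / 1000 bits
= 4460000 bits
= 557500 bytes
= 544.4336 KB
BDP = 4460000 bits (557500 bytes)


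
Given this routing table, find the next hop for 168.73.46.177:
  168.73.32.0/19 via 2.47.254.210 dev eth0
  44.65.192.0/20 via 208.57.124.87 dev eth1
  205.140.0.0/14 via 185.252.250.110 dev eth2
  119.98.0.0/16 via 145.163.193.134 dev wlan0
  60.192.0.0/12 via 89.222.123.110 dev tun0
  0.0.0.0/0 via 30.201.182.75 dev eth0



Longest prefix match for 168.73.46.177:
  /19 168.73.32.0: MATCH
  /20 44.65.192.0: no
  /14 205.140.0.0: no
  /16 119.98.0.0: no
  /12 60.192.0.0: no
  /0 0.0.0.0: MATCH
Selected: next-hop 2.47.254.210 via eth0 (matched /19)


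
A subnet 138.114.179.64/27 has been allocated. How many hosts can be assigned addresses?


Host bits = 32 - 27 = 5
Total addresses = 2^5 = 32
Usable = total - 2 (network and broadcast)
Usable hosts: 30


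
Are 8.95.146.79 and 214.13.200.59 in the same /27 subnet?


Mask: 255.255.255.224
8.95.146.79 AND mask = 8.95.146.64
214.13.200.59 AND mask = 214.13.200.32
No, different subnets (8.95.146.64 vs 214.13.200.32)


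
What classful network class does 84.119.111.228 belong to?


First octet: 84
Binary: 01010100
0xxxxxxx -> Class A (1-126)
Class A, default mask 255.0.0.0 (/8)


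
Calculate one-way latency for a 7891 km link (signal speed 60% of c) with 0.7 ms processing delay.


Speed = 0.6 * 3e5 km/s = 180000 km/s
Propagation delay = 7891 / 180000 = 0.0438 s = 43.8389 ms
Processing delay = 0.7 ms
Total one-way latency = 44.5389 ms


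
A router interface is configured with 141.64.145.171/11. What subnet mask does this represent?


/11 means 11 network bits, 21 host bits
Binary: 11111111111000000000000000000000
Mask: 255.224.0.0


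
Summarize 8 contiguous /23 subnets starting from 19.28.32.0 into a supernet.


Original prefix: /23
Number of subnets: 8 = 2^3
New prefix = 23 - 3 = 20
Supernet: 19.28.32.0/20


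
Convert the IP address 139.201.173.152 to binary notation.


139 = 10001011
201 = 11001001
173 = 10101101
152 = 10011000
Binary: 10001011.11001001.10101101.10011000


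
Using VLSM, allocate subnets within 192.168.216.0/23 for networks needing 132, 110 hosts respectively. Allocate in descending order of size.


132 hosts -> /24 (254 usable): 192.168.216.0/24
110 hosts -> /25 (126 usable): 192.168.217.0/25
Allocation: 192.168.216.0/24 (132 hosts, 254 usable); 192.168.217.0/25 (110 hosts, 126 usable)


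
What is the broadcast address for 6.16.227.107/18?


Network: 6.16.192.0/18
Host bits = 14
Set all host bits to 1:
Broadcast: 6.16.255.255


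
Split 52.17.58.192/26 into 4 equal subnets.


New prefix = 26 + 2 = 28
Each subnet has 16 addresses
  52.17.58.192/28
  52.17.58.208/28
  52.17.58.224/28
  52.17.58.240/28
Subnets: 52.17.58.192/28, 52.17.58.208/28, 52.17.58.224/28, 52.17.58.240/28


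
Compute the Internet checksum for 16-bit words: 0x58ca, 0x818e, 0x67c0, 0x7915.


Sum all words (with carry folding):
+ 0x58ca = 0x58ca
+ 0x818e = 0xda58
+ 0x67c0 = 0x4219
+ 0x7915 = 0xbb2e
One's complement: ~0xbb2e
Checksum = 0x44d1


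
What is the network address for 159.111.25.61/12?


IP:   10011111.01101111.00011001.00111101
Mask: 11111111.11110000.00000000.00000000
AND operation:
Net:  10011111.01100000.00000000.00000000
Network: 159.96.0.0/12


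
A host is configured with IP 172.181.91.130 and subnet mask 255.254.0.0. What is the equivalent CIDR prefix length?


Binary: 11111111.11111110.00000000.00000000
Count leading 1s
Prefix: /15


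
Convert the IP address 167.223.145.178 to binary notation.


167 = 10100111
223 = 11011111
145 = 10010001
178 = 10110010
Binary: 10100111.11011111.10010001.10110010


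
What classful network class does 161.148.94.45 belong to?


First octet: 161
Binary: 10100001
10xxxxxx -> Class B (128-191)
Class B, default mask 255.255.0.0 (/16)


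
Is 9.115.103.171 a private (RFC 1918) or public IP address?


RFC 1918 private ranges:
  10.0.0.0/8 (10.0.0.0 - 10.255.255.255)
  172.16.0.0/12 (172.16.0.0 - 172.31.255.255)
  192.168.0.0/16 (192.168.0.0 - 192.168.255.255)
Public (not in any RFC 1918 range)


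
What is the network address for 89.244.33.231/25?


IP:   01011001.11110100.00100001.11100111
Mask: 11111111.11111111.11111111.10000000
AND operation:
Net:  01011001.11110100.00100001.10000000
Network: 89.244.33.128/25


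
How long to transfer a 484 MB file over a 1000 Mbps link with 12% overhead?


Effective throughput = 1000 * (1 - 12/100) = 880 Mbps
File size in Mb = 484 * 8 = 3872 Mb
Time = 3872 / 880
Time = 4.4 seconds


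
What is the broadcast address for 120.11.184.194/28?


Network: 120.11.184.192/28
Host bits = 4
Set all host bits to 1:
Broadcast: 120.11.184.207


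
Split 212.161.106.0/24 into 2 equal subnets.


New prefix = 24 + 1 = 25
Each subnet has 128 addresses
  212.161.106.0/25
  212.161.106.128/25
Subnets: 212.161.106.0/25, 212.161.106.128/25


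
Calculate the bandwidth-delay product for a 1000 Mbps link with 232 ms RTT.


BDP = bandwidth * RTT
= 1000 Mbps * 232 ms
= 1000 * 1e6 * 232 / 1000 bits
= 232000000 bits
= 29000000 bytes
= 28320.3125 KB
BDP = 232000000 bits (29000000 bytes)


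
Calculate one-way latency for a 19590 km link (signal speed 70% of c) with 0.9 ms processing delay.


Speed = 0.7 * 3e5 km/s = 210000 km/s
Propagation delay = 19590 / 210000 = 0.0933 s = 93.2857 ms
Processing delay = 0.9 ms
Total one-way latency = 94.1857 ms


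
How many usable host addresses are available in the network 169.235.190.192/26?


Host bits = 32 - 26 = 6
Total addresses = 2^6 = 64
Usable = total - 2 (network and broadcast)
Usable hosts: 62


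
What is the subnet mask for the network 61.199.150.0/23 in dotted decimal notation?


/23 means 23 network bits, 9 host bits
Binary: 11111111111111111111111000000000
Mask: 255.255.254.0


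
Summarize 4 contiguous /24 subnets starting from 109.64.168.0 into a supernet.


Original prefix: /24
Number of subnets: 4 = 2^2
New prefix = 24 - 2 = 22
Supernet: 109.64.168.0/22


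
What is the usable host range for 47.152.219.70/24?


Network: 47.152.219.0
Broadcast: 47.152.219.255
First usable = network + 1
Last usable = broadcast - 1
Range: 47.152.219.1 to 47.152.219.254


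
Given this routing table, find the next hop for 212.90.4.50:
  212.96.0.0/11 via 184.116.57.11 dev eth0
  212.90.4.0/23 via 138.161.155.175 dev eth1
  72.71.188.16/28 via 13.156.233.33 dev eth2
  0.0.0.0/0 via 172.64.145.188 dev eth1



Longest prefix match for 212.90.4.50:
  /11 212.96.0.0: no
  /23 212.90.4.0: MATCH
  /28 72.71.188.16: no
  /0 0.0.0.0: MATCH
Selected: next-hop 138.161.155.175 via eth1 (matched /23)


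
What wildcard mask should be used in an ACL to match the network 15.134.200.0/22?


Subnet mask: 255.255.252.0
Wildcard = 255.255.255.255 - subnet mask
255 - 255 = 0
255 - 255 = 0
255 - 252 = 3
255 - 0 = 255
Wildcard: 0.0.3.255


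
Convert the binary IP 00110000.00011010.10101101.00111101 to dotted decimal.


00110000 = 48
00011010 = 26
10101101 = 173
00111101 = 61
IP: 48.26.173.61


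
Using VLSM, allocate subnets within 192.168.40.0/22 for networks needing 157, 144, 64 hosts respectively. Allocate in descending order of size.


157 hosts -> /24 (254 usable): 192.168.40.0/24
144 hosts -> /24 (254 usable): 192.168.41.0/24
64 hosts -> /25 (126 usable): 192.168.42.0/25
Allocation: 192.168.40.0/24 (157 hosts, 254 usable); 192.168.41.0/24 (144 hosts, 254 usable); 192.168.42.0/25 (64 hosts, 126 usable)


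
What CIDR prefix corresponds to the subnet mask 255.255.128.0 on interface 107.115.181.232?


Binary: 11111111.11111111.10000000.00000000
Count leading 1s
Prefix: /17


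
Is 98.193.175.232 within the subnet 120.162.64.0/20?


Subnet network: 120.162.64.0
Test IP AND mask: 98.193.160.0
No, 98.193.175.232 is not in 120.162.64.0/20


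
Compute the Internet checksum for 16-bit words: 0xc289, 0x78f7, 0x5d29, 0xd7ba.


Sum all words (with carry folding):
+ 0xc289 = 0xc289
+ 0x78f7 = 0x3b81
+ 0x5d29 = 0x98aa
+ 0xd7ba = 0x7065
One's complement: ~0x7065
Checksum = 0x8f9a


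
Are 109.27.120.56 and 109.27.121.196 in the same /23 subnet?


Mask: 255.255.254.0
109.27.120.56 AND mask = 109.27.120.0
109.27.121.196 AND mask = 109.27.120.0
Yes, same subnet (109.27.120.0)


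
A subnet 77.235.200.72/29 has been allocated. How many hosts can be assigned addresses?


Host bits = 32 - 29 = 3
Total addresses = 2^3 = 8
Usable = total - 2 (network and broadcast)
Usable hosts: 6


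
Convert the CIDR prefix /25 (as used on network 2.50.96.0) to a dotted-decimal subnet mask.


/25 means 25 network bits, 7 host bits
Binary: 11111111111111111111111110000000
Mask: 255.255.255.128


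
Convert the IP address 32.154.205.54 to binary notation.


32 = 00100000
154 = 10011010
205 = 11001101
54 = 00110110
Binary: 00100000.10011010.11001101.00110110


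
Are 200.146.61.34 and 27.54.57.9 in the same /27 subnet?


Mask: 255.255.255.224
200.146.61.34 AND mask = 200.146.61.32
27.54.57.9 AND mask = 27.54.57.0
No, different subnets (200.146.61.32 vs 27.54.57.0)


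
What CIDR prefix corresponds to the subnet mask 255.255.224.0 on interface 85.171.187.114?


Binary: 11111111.11111111.11100000.00000000
Count leading 1s
Prefix: /19


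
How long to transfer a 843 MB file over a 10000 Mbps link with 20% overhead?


Effective throughput = 10000 * (1 - 20/100) = 8000 Mbps
File size in Mb = 843 * 8 = 6744 Mb
Time = 6744 / 8000
Time = 0.843 seconds


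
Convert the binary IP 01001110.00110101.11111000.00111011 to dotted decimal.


01001110 = 78
00110101 = 53
11111000 = 248
00111011 = 59
IP: 78.53.248.59


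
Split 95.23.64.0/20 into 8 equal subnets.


New prefix = 20 + 3 = 23
Each subnet has 512 addresses
  95.23.64.0/23
  95.23.66.0/23
  95.23.68.0/23
  95.23.70.0/23
  95.23.72.0/23
  95.23.74.0/23
  95.23.76.0/23
  95.23.78.0/23
Subnets: 95.23.64.0/23, 95.23.66.0/23, 95.23.68.0/23, 95.23.70.0/23, 95.23.72.0/23, 95.23.74.0/23, 95.23.76.0/23, 95.23.78.0/23


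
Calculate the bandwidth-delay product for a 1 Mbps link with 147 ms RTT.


BDP = bandwidth * RTT
= 1 Mbps * 147 ms
= 1 * 1e6 * 147 / 1000 bits
= 147000 bits
= 18375 bytes
= 17.9443 KB
BDP = 147000 bits (18375 bytes)


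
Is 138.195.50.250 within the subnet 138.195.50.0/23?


Subnet network: 138.195.50.0
Test IP AND mask: 138.195.50.0
Yes, 138.195.50.250 is in 138.195.50.0/23


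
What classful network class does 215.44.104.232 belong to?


First octet: 215
Binary: 11010111
110xxxxx -> Class C (192-223)
Class C, default mask 255.255.255.0 (/24)


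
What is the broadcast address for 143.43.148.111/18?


Network: 143.43.128.0/18
Host bits = 14
Set all host bits to 1:
Broadcast: 143.43.191.255


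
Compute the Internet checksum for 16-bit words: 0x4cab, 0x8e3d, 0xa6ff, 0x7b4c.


Sum all words (with carry folding):
+ 0x4cab = 0x4cab
+ 0x8e3d = 0xdae8
+ 0xa6ff = 0x81e8
+ 0x7b4c = 0xfd34
One's complement: ~0xfd34
Checksum = 0x02cb


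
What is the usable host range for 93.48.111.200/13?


Network: 93.48.0.0
Broadcast: 93.55.255.255
First usable = network + 1
Last usable = broadcast - 1
Range: 93.48.0.1 to 93.55.255.254


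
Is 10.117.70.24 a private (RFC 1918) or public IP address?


RFC 1918 private ranges:
  10.0.0.0/8 (10.0.0.0 - 10.255.255.255)
  172.16.0.0/12 (172.16.0.0 - 172.31.255.255)
  192.168.0.0/16 (192.168.0.0 - 192.168.255.255)
Private (in 10.0.0.0/8)


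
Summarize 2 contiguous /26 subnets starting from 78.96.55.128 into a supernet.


Original prefix: /26
Number of subnets: 2 = 2^1
New prefix = 26 - 1 = 25
Supernet: 78.96.55.128/25


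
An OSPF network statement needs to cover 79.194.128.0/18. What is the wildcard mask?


Subnet mask: 255.255.192.0
Wildcard = 255.255.255.255 - subnet mask
255 - 255 = 0
255 - 255 = 0
255 - 192 = 63
255 - 0 = 255
Wildcard: 0.0.63.255


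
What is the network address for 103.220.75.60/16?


IP:   01100111.11011100.01001011.00111100
Mask: 11111111.11111111.00000000.00000000
AND operation:
Net:  01100111.11011100.00000000.00000000
Network: 103.220.0.0/16


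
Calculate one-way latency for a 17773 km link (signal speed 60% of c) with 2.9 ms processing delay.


Speed = 0.6 * 3e5 km/s = 180000 km/s
Propagation delay = 17773 / 180000 = 0.0987 s = 98.7389 ms
Processing delay = 2.9 ms
Total one-way latency = 101.6389 ms


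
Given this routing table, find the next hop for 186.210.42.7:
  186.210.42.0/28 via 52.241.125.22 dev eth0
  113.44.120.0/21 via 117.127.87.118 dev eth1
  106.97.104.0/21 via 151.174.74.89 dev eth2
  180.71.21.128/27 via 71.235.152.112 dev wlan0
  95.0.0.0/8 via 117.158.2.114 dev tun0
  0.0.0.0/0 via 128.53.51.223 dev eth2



Longest prefix match for 186.210.42.7:
  /28 186.210.42.0: MATCH
  /21 113.44.120.0: no
  /21 106.97.104.0: no
  /27 180.71.21.128: no
  /8 95.0.0.0: no
  /0 0.0.0.0: MATCH
Selected: next-hop 52.241.125.22 via eth0 (matched /28)


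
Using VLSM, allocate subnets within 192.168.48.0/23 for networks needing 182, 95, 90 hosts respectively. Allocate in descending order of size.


182 hosts -> /24 (254 usable): 192.168.48.0/24
95 hosts -> /25 (126 usable): 192.168.49.0/25
90 hosts -> /25 (126 usable): 192.168.49.128/25
Allocation: 192.168.48.0/24 (182 hosts, 254 usable); 192.168.49.0/25 (95 hosts, 126 usable); 192.168.49.128/25 (90 hosts, 126 usable)


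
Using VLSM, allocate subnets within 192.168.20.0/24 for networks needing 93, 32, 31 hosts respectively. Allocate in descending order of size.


93 hosts -> /25 (126 usable): 192.168.20.0/25
32 hosts -> /26 (62 usable): 192.168.20.128/26
31 hosts -> /26 (62 usable): 192.168.20.192/26
Allocation: 192.168.20.0/25 (93 hosts, 126 usable); 192.168.20.128/26 (32 hosts, 62 usable); 192.168.20.192/26 (31 hosts, 62 usable)


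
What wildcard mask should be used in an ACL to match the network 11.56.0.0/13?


Subnet mask: 255.248.0.0
Wildcard = 255.255.255.255 - subnet mask
255 - 255 = 0
255 - 248 = 7
255 - 0 = 255
255 - 0 = 255
Wildcard: 0.7.255.255


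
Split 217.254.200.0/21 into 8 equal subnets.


New prefix = 21 + 3 = 24
Each subnet has 256 addresses
  217.254.200.0/24
  217.254.201.0/24
  217.254.202.0/24
  217.254.203.0/24
  217.254.204.0/24
  217.254.205.0/24
  217.254.206.0/24
  217.254.207.0/24
Subnets: 217.254.200.0/24, 217.254.201.0/24, 217.254.202.0/24, 217.254.203.0/24, 217.254.204.0/24, 217.254.205.0/24, 217.254.206.0/24, 217.254.207.0/24


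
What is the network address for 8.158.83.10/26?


IP:   00001000.10011110.01010011.00001010
Mask: 11111111.11111111.11111111.11000000
AND operation:
Net:  00001000.10011110.01010011.00000000
Network: 8.158.83.0/26


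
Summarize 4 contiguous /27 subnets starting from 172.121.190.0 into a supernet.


Original prefix: /27
Number of subnets: 4 = 2^2
New prefix = 27 - 2 = 25
Supernet: 172.121.190.0/25


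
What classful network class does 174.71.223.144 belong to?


First octet: 174
Binary: 10101110
10xxxxxx -> Class B (128-191)
Class B, default mask 255.255.0.0 (/16)


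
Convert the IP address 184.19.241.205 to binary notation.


184 = 10111000
19 = 00010011
241 = 11110001
205 = 11001101
Binary: 10111000.00010011.11110001.11001101


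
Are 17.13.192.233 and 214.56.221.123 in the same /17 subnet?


Mask: 255.255.128.0
17.13.192.233 AND mask = 17.13.128.0
214.56.221.123 AND mask = 214.56.128.0
No, different subnets (17.13.128.0 vs 214.56.128.0)


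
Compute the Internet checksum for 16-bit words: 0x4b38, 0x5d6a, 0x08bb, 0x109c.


Sum all words (with carry folding):
+ 0x4b38 = 0x4b38
+ 0x5d6a = 0xa8a2
+ 0x08bb = 0xb15d
+ 0x109c = 0xc1f9
One's complement: ~0xc1f9
Checksum = 0x3e06


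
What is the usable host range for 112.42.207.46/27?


Network: 112.42.207.32
Broadcast: 112.42.207.63
First usable = network + 1
Last usable = broadcast - 1
Range: 112.42.207.33 to 112.42.207.62


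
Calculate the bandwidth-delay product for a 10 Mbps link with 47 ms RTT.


BDP = bandwidth * RTT
= 10 Mbps * 47 ms
= 10 * 1e6 * 47 / 1000 bits
= 470000 bits
= 58750 bytes
= 57.373 KB
BDP = 470000 bits (58750 bytes)


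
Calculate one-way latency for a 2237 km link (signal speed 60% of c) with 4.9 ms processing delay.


Speed = 0.6 * 3e5 km/s = 180000 km/s
Propagation delay = 2237 / 180000 = 0.0124 s = 12.4278 ms
Processing delay = 4.9 ms
Total one-way latency = 17.3278 ms


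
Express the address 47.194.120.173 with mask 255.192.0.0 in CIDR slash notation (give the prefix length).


Binary: 11111111.11000000.00000000.00000000
Count leading 1s
Prefix: /10


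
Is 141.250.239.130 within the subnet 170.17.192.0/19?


Subnet network: 170.17.192.0
Test IP AND mask: 141.250.224.0
No, 141.250.239.130 is not in 170.17.192.0/19


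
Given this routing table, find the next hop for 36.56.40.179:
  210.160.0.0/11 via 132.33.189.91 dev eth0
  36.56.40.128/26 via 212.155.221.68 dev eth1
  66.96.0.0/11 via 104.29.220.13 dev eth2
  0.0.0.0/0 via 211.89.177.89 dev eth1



Longest prefix match for 36.56.40.179:
  /11 210.160.0.0: no
  /26 36.56.40.128: MATCH
  /11 66.96.0.0: no
  /0 0.0.0.0: MATCH
Selected: next-hop 212.155.221.68 via eth1 (matched /26)


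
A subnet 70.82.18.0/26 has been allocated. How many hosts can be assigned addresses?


Host bits = 32 - 26 = 6
Total addresses = 2^6 = 64
Usable = total - 2 (network and broadcast)
Usable hosts: 62


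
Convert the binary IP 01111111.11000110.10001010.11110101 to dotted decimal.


01111111 = 127
11000110 = 198
10001010 = 138
11110101 = 245
IP: 127.198.138.245


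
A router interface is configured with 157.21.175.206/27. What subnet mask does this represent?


/27 means 27 network bits, 5 host bits
Binary: 11111111111111111111111111100000
Mask: 255.255.255.224


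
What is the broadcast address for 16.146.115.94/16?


Network: 16.146.0.0/16
Host bits = 16
Set all host bits to 1:
Broadcast: 16.146.255.255


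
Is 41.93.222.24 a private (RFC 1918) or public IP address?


RFC 1918 private ranges:
  10.0.0.0/8 (10.0.0.0 - 10.255.255.255)
  172.16.0.0/12 (172.16.0.0 - 172.31.255.255)
  192.168.0.0/16 (192.168.0.0 - 192.168.255.255)
Public (not in any RFC 1918 range)


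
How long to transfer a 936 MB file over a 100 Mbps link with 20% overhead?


Effective throughput = 100 * (1 - 20/100) = 80 Mbps
File size in Mb = 936 * 8 = 7488 Mb
Time = 7488 / 80
Time = 93.6 seconds


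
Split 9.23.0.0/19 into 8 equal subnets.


New prefix = 19 + 3 = 22
Each subnet has 1024 addresses
  9.23.0.0/22
  9.23.4.0/22
  9.23.8.0/22
  9.23.12.0/22
  9.23.16.0/22
  9.23.20.0/22
  9.23.24.0/22
  9.23.28.0/22
Subnets: 9.23.0.0/22, 9.23.4.0/22, 9.23.8.0/22, 9.23.12.0/22, 9.23.16.0/22, 9.23.20.0/22, 9.23.24.0/22, 9.23.28.0/22


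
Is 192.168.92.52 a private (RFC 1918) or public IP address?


RFC 1918 private ranges:
  10.0.0.0/8 (10.0.0.0 - 10.255.255.255)
  172.16.0.0/12 (172.16.0.0 - 172.31.255.255)
  192.168.0.0/16 (192.168.0.0 - 192.168.255.255)
Private (in 192.168.0.0/16)


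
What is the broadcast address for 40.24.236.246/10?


Network: 40.0.0.0/10
Host bits = 22
Set all host bits to 1:
Broadcast: 40.63.255.255


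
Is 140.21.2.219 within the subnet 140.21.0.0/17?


Subnet network: 140.21.0.0
Test IP AND mask: 140.21.0.0
Yes, 140.21.2.219 is in 140.21.0.0/17


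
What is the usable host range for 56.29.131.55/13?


Network: 56.24.0.0
Broadcast: 56.31.255.255
First usable = network + 1
Last usable = broadcast - 1
Range: 56.24.0.1 to 56.31.255.254


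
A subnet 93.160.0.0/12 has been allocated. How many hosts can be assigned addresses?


Host bits = 32 - 12 = 20
Total addresses = 2^20 = 1048576
Usable = total - 2 (network and broadcast)
Usable hosts: 1048574


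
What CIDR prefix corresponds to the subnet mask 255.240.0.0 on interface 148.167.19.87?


Binary: 11111111.11110000.00000000.00000000
Count leading 1s
Prefix: /12


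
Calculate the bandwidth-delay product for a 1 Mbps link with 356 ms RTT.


BDP = bandwidth * RTT
= 1 Mbps * 356 ms
= 1 * 1e6 * 356 / 1000 bits
= 356000 bits
= 44500 bytes
= 43.457 KB
BDP = 356000 bits (44500 bytes)


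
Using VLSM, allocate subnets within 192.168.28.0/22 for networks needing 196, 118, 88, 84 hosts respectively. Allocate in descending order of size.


196 hosts -> /24 (254 usable): 192.168.28.0/24
118 hosts -> /25 (126 usable): 192.168.29.0/25
88 hosts -> /25 (126 usable): 192.168.29.128/25
84 hosts -> /25 (126 usable): 192.168.30.0/25
Allocation: 192.168.28.0/24 (196 hosts, 254 usable); 192.168.29.0/25 (118 hosts, 126 usable); 192.168.29.128/25 (88 hosts, 126 usable); 192.168.30.0/25 (84 hosts, 126 usable)


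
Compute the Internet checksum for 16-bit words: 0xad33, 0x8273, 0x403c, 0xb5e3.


Sum all words (with carry folding):
+ 0xad33 = 0xad33
+ 0x8273 = 0x2fa7
+ 0x403c = 0x6fe3
+ 0xb5e3 = 0x25c7
One's complement: ~0x25c7
Checksum = 0xda38


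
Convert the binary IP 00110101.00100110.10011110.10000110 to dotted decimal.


00110101 = 53
00100110 = 38
10011110 = 158
10000110 = 134
IP: 53.38.158.134


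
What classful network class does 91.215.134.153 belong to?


First octet: 91
Binary: 01011011
0xxxxxxx -> Class A (1-126)
Class A, default mask 255.0.0.0 (/8)


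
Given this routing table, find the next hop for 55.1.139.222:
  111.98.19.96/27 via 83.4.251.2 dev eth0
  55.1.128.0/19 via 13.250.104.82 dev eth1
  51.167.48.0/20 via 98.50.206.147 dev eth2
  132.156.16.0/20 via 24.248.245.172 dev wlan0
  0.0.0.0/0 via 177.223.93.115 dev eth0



Longest prefix match for 55.1.139.222:
  /27 111.98.19.96: no
  /19 55.1.128.0: MATCH
  /20 51.167.48.0: no
  /20 132.156.16.0: no
  /0 0.0.0.0: MATCH
Selected: next-hop 13.250.104.82 via eth1 (matched /19)


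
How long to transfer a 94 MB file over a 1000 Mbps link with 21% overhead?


Effective throughput = 1000 * (1 - 21/100) = 790 Mbps
File size in Mb = 94 * 8 = 752 Mb
Time = 752 / 790
Time = 0.9519 seconds


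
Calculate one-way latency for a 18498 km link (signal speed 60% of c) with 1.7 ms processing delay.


Speed = 0.6 * 3e5 km/s = 180000 km/s
Propagation delay = 18498 / 180000 = 0.1028 s = 102.7667 ms
Processing delay = 1.7 ms
Total one-way latency = 104.4667 ms


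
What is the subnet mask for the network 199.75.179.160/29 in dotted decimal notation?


/29 means 29 network bits, 3 host bits
Binary: 11111111111111111111111111111000
Mask: 255.255.255.248


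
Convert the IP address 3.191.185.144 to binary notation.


3 = 00000011
191 = 10111111
185 = 10111001
144 = 10010000
Binary: 00000011.10111111.10111001.10010000


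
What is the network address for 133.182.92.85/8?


IP:   10000101.10110110.01011100.01010101
Mask: 11111111.00000000.00000000.00000000
AND operation:
Net:  10000101.00000000.00000000.00000000
Network: 133.0.0.0/8


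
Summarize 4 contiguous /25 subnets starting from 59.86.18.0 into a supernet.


Original prefix: /25
Number of subnets: 4 = 2^2
New prefix = 25 - 2 = 23
Supernet: 59.86.18.0/23


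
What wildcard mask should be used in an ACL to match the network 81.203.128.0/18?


Subnet mask: 255.255.192.0
Wildcard = 255.255.255.255 - subnet mask
255 - 255 = 0
255 - 255 = 0
255 - 192 = 63
255 - 0 = 255
Wildcard: 0.0.63.255


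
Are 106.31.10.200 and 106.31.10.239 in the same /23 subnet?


Mask: 255.255.254.0
106.31.10.200 AND mask = 106.31.10.0
106.31.10.239 AND mask = 106.31.10.0
Yes, same subnet (106.31.10.0)


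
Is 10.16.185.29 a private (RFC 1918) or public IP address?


RFC 1918 private ranges:
  10.0.0.0/8 (10.0.0.0 - 10.255.255.255)
  172.16.0.0/12 (172.16.0.0 - 172.31.255.255)
  192.168.0.0/16 (192.168.0.0 - 192.168.255.255)
Private (in 10.0.0.0/8)


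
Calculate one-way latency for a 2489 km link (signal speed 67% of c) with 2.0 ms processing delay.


Speed = 0.67 * 3e5 km/s = 201000 km/s
Propagation delay = 2489 / 201000 = 0.0124 s = 12.3831 ms
Processing delay = 2.0 ms
Total one-way latency = 14.3831 ms


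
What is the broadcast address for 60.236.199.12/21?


Network: 60.236.192.0/21
Host bits = 11
Set all host bits to 1:
Broadcast: 60.236.199.255


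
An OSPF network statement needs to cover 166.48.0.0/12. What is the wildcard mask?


Subnet mask: 255.240.0.0
Wildcard = 255.255.255.255 - subnet mask
255 - 255 = 0
255 - 240 = 15
255 - 0 = 255
255 - 0 = 255
Wildcard: 0.15.255.255


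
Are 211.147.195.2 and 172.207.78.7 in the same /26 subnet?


Mask: 255.255.255.192
211.147.195.2 AND mask = 211.147.195.0
172.207.78.7 AND mask = 172.207.78.0
No, different subnets (211.147.195.0 vs 172.207.78.0)


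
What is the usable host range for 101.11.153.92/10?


Network: 101.0.0.0
Broadcast: 101.63.255.255
First usable = network + 1
Last usable = broadcast - 1
Range: 101.0.0.1 to 101.63.255.254


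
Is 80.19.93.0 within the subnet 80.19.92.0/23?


Subnet network: 80.19.92.0
Test IP AND mask: 80.19.92.0
Yes, 80.19.93.0 is in 80.19.92.0/23


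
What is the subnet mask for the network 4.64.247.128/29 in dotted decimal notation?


/29 means 29 network bits, 3 host bits
Binary: 11111111111111111111111111111000
Mask: 255.255.255.248


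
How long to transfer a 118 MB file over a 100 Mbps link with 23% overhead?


Effective throughput = 100 * (1 - 23/100) = 77 Mbps
File size in Mb = 118 * 8 = 944 Mb
Time = 944 / 77
Time = 12.2597 seconds


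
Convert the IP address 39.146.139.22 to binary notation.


39 = 00100111
146 = 10010010
139 = 10001011
22 = 00010110
Binary: 00100111.10010010.10001011.00010110


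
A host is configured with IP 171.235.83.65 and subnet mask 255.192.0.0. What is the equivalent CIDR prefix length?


Binary: 11111111.11000000.00000000.00000000
Count leading 1s
Prefix: /10


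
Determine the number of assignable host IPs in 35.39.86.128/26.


Host bits = 32 - 26 = 6
Total addresses = 2^6 = 64
Usable = total - 2 (network and broadcast)
Usable hosts: 62


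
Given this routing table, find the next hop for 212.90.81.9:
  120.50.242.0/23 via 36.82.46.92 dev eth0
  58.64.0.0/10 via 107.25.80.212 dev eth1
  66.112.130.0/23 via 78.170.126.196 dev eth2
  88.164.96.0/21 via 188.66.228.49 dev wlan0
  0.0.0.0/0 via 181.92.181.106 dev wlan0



Longest prefix match for 212.90.81.9:
  /23 120.50.242.0: no
  /10 58.64.0.0: no
  /23 66.112.130.0: no
  /21 88.164.96.0: no
  /0 0.0.0.0: MATCH
Selected: next-hop 181.92.181.106 via wlan0 (matched /0)


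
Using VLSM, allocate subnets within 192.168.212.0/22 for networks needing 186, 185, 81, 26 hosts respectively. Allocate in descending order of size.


186 hosts -> /24 (254 usable): 192.168.212.0/24
185 hosts -> /24 (254 usable): 192.168.213.0/24
81 hosts -> /25 (126 usable): 192.168.214.0/25
26 hosts -> /27 (30 usable): 192.168.214.128/27
Allocation: 192.168.212.0/24 (186 hosts, 254 usable); 192.168.213.0/24 (185 hosts, 254 usable); 192.168.214.0/25 (81 hosts, 126 usable); 192.168.214.128/27 (26 hosts, 30 usable)


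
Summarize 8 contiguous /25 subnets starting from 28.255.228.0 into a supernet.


Original prefix: /25
Number of subnets: 8 = 2^3
New prefix = 25 - 3 = 22
Supernet: 28.255.228.0/22


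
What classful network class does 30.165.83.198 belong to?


First octet: 30
Binary: 00011110
0xxxxxxx -> Class A (1-126)
Class A, default mask 255.0.0.0 (/8)


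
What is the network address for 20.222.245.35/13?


IP:   00010100.11011110.11110101.00100011
Mask: 11111111.11111000.00000000.00000000
AND operation:
Net:  00010100.11011000.00000000.00000000
Network: 20.216.0.0/13


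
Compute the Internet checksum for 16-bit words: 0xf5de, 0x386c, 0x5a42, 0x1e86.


Sum all words (with carry folding):
+ 0xf5de = 0xf5de
+ 0x386c = 0x2e4b
+ 0x5a42 = 0x888d
+ 0x1e86 = 0xa713
One's complement: ~0xa713
Checksum = 0x58ec


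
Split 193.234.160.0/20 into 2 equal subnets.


New prefix = 20 + 1 = 21
Each subnet has 2048 addresses
  193.234.160.0/21
  193.234.168.0/21
Subnets: 193.234.160.0/21, 193.234.168.0/21


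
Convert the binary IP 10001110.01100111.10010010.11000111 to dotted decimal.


10001110 = 142
01100111 = 103
10010010 = 146
11000111 = 199
IP: 142.103.146.199


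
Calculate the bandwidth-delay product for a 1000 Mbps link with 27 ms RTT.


BDP = bandwidth * RTT
= 1000 Mbps * 27 ms
= 1000 * 1e6 * 27 / 1000 bits
= 27000000 bits
= 3375000 bytes
= 3295.8984 KB
BDP = 27000000 bits (3375000 bytes)


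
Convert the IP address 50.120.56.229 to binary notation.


50 = 00110010
120 = 01111000
56 = 00111000
229 = 11100101
Binary: 00110010.01111000.00111000.11100101
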